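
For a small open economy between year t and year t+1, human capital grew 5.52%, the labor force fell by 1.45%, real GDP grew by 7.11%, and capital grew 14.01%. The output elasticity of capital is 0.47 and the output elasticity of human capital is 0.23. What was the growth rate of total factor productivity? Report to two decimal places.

-0.31%

Labor's share = 1 − 0.47 − 0.23 = 0.3.
Capital: 0.47 × 14.01 = 6.5847 pp.
Human capital: 0.23 × 5.52 = 1.2696 pp.
The labor force: 0.3 × (-1.45) = -0.435 pp.
TFP growth = 7.11 − 7.4193 = -0.3093%.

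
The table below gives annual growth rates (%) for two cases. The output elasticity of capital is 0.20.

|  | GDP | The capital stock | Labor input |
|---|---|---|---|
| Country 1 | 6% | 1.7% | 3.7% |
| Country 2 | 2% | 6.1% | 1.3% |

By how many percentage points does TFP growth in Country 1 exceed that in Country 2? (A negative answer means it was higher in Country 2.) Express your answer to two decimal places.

Labor's share = 1 − 0.2 = 0.8.
Country 1: TFP = 6 − 0.34 − 2.96 = 2.7%.
Country 2: TFP = 2 − 1.22 − 1.04 = -0.26%.
Difference = 2.7 − (-0.26) = 2.96 pp.

2.96 percentage points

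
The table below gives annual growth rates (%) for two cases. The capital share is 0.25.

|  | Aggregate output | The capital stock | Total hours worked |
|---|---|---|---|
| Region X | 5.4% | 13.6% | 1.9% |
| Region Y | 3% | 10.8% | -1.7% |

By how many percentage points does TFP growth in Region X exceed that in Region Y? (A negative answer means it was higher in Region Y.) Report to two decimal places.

Labor's share = 1 − 0.25 = 0.75.
Region X: TFP = 5.4 − 3.4 − 1.425 = 0.575%.
Region Y: TFP = 3 − 2.7 + 1.275 = 1.575%.
Difference = 0.575 − (1.575) = -1 pp.

-1.00 percentage points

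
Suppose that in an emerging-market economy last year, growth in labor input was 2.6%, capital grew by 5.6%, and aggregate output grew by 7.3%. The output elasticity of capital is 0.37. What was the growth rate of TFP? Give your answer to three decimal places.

3.590%

Labor's share = 1 − 0.37 = 0.63.
Capital: 0.37 × 5.6 = 2.072 pp.
Labor input: 0.63 × 2.6 = 1.638 pp.
TFP growth = 7.3 − 3.71 = 3.59%.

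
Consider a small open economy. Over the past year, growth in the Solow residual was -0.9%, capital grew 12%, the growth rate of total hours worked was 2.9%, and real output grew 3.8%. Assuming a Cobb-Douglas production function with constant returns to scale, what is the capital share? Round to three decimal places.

gY = gA + α·gK + (1−α)·gL, so gY − gA − gL = α(gK − gL).
3.8 + 0.9 − 2.9 = α × (12 − 2.9).
1.8 = 9.1 α, so α = 0.1978.

The capital share is 0.198.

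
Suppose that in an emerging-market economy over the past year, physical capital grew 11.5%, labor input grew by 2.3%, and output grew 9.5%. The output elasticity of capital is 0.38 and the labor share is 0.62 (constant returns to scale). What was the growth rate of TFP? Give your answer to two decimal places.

Labor's share = 1 − 0.38 = 0.62.
Physical capital: 0.38 × 11.5 = 4.37 pp.
Labor input: 0.62 × 2.3 = 1.426 pp.
TFP growth = 9.5 − 5.796 = 3.704%.

3.70%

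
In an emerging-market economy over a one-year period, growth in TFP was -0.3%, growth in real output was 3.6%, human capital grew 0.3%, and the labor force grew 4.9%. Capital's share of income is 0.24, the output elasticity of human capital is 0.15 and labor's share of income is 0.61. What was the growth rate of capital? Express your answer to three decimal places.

Labor's share = 1 − 0.24 − 0.15 = 0.61.
gY = gA + 0.15×0.3 + 0.61×4.9 + 0.24×g.
0.24×g = 3.6 + 0.3 − 3.034 = 0.866.
g = 0.866 / 0.24 = 3.60833%.

Capital growth was 3.608%.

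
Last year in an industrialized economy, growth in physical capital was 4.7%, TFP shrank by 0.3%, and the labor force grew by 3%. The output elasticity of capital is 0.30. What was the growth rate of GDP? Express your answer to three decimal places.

Labor's share = 1 − 0.3 = 0.7.
Physical capital: 0.3 × 4.7 = 1.41 pp.
The labor force: 0.7 × 3 = 2.1 pp.
Output growth = -0.3 + 3.51 = 3.21%.

3.210%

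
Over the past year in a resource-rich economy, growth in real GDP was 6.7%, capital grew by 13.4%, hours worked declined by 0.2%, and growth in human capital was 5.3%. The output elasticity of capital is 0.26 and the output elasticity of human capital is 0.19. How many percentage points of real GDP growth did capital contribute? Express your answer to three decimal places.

3.484 percentage points

Contribution = share × growth = 0.26 × 13.4 = 3.484 pp.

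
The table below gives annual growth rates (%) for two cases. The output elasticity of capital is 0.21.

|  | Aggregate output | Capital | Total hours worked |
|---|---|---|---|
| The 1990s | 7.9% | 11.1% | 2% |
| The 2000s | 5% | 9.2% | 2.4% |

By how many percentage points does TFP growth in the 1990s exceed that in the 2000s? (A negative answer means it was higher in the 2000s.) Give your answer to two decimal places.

2.82 percentage points

Labor's share = 1 − 0.21 = 0.79.
The 1990s: TFP = 7.9 − 2.331 − 1.58 = 3.989%.
The 2000s: TFP = 5 − 1.932 − 1.896 = 1.172%.
Difference = 3.989 − (1.172) = 2.817 pp.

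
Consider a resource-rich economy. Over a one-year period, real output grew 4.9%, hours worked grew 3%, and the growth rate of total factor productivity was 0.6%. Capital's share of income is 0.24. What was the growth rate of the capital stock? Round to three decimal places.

8.417%

Labor's share = 1 − 0.24 = 0.76.
gY = gA + 0.76×3 + 0.24×g.
0.24×g = 4.9 − 0.6 − 2.28 = 2.02.
g = 2.02 / 0.24 = 8.41667%.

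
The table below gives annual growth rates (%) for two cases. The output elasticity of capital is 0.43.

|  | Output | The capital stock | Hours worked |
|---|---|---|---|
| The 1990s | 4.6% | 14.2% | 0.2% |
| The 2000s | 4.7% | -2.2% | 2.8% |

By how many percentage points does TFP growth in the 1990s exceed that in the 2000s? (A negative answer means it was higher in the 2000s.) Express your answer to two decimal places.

Labor's share = 1 − 0.43 = 0.57.
The 1990s: TFP = 4.6 − 6.106 − 0.114 = -1.62%.
The 2000s: TFP = 4.7 + 0.946 − 1.596 = 4.05%.
Difference = -1.62 − (4.05) = -5.67 pp.

-5.67 percentage points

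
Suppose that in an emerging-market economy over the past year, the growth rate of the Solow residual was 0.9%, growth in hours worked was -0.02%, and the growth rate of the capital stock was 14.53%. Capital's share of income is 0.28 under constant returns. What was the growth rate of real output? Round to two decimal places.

Labor's share = 1 − 0.28 = 0.72.
The capital stock: 0.28 × 14.53 = 4.0684 pp.
Hours worked: 0.72 × (-0.02) = -0.0144 pp.
Output growth = 0.9 + 4.054 = 4.954%.

Real output growth was 4.95%.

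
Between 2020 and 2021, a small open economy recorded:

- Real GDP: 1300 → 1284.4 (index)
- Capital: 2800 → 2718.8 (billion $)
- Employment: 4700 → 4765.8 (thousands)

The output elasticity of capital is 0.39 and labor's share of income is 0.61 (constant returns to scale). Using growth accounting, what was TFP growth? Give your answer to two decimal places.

-0.92%

Real GDP growth = (1284.4 − 1300) / 1300 = -1.2%.
Capital growth = (2718.8 − 2800) / 2800 = -2.9%.
Employment growth = (4765.8 − 4700) / 4700 = 1.4%.
Labor's share = 1 − 0.39 = 0.61.
Capital: 0.39 × (-2.9) = -1.131 pp.
Employment: 0.61 × 1.4 = 0.854 pp.
TFP growth = -1.2 + 0.277 = -0.923%.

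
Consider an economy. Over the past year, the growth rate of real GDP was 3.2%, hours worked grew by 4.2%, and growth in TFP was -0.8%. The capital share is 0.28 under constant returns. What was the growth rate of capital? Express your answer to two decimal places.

Labor's share = 1 − 0.28 = 0.72.
gY = gA + 0.72×4.2 + 0.28×g.
0.28×g = 3.2 + 0.8 − 3.024 = 0.976.
g = 0.976 / 0.28 = 3.4857%.

3.49%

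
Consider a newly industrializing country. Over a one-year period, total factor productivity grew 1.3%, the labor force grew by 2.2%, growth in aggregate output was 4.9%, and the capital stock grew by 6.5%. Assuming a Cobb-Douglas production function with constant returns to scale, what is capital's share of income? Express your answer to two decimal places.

gY = gA + α·gK + (1−α)·gL, so gY − gA − gL = α(gK − gL).
4.9 − 1.3 − 2.2 = α × (6.5 − 2.2).
1.4 = 4.3 α, so α = 0.3256.

α = 0.33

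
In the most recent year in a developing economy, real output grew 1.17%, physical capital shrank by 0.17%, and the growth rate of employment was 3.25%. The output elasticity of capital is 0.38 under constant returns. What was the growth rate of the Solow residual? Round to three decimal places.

Labor's share = 1 − 0.38 = 0.62.
Physical capital: 0.38 × (-0.17) = -0.0646 pp.
Employment: 0.62 × 3.25 = 2.015 pp.
TFP growth = 1.17 − 1.9504 = -0.7804%.

-0.780%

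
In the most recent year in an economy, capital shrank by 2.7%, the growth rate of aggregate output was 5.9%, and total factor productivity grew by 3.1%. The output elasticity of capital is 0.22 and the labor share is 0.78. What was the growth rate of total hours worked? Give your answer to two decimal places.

Labor's share = 1 − 0.22 = 0.78.
gY = gA + 0.22×(-2.7) + 0.78×g.
0.78×g = 5.9 − 3.1 + 0.594 = 3.394.
g = 3.394 / 0.78 = 4.3513%.

4.35%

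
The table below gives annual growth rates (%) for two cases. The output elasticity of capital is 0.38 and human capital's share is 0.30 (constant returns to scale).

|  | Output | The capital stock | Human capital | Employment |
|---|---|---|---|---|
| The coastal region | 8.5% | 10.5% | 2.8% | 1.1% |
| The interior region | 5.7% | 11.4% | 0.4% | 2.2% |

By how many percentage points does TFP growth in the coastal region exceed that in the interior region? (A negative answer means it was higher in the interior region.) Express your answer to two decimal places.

2.77 percentage points

Labor's share = 1 − 0.38 − 0.3 = 0.32.
The coastal region: TFP = 8.5 − 3.99 − 0.84 − 0.352 = 3.318%.
The interior region: TFP = 5.7 − 4.332 − 0.12 − 0.704 = 0.544%.
Difference = 3.318 − (0.544) = 2.774 pp.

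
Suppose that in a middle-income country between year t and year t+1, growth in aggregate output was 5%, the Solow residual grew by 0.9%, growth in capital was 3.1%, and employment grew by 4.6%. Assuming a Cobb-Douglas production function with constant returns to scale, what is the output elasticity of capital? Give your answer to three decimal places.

gY = gA + α·gK + (1−α)·gL, so gY − gA − gL = α(gK − gL).
5 − 0.9 − 4.6 = α × (3.1 − 4.6).
-0.5 = -1.5 α, so α = 0.33333.

The output elasticity of capital is 0.333.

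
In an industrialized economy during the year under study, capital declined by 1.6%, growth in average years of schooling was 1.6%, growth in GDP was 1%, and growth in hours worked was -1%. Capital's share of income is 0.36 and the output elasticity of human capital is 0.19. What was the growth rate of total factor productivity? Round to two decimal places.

1.72%

Labor's share = 1 − 0.36 − 0.19 = 0.45.
Capital: 0.36 × (-1.6) = -0.576 pp.
Average years of schooling: 0.19 × 1.6 = 0.304 pp.
Hours worked: 0.45 × (-1) = -0.45 pp.
TFP growth = 1 + 0.722 = 1.722%.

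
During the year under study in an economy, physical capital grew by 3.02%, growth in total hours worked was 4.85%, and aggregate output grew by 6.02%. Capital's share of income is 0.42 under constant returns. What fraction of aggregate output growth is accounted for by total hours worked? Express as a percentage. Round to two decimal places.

Total hours worked accounted for 46.73% of growth.

Labor's share = 1 − 0.42 = 0.58.
Total hours worked contributed 0.58 × 4.85 = 2.813 pp.
Share of growth = 2.813 / 6.02 × 100 = 46.7276%.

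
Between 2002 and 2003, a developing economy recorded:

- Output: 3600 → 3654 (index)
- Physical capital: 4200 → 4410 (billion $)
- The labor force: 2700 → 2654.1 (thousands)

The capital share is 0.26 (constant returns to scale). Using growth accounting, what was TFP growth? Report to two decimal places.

1.46%

Output growth = (3654 − 3600) / 3600 = 1.5%.
Physical capital growth = (4410 − 4200) / 4200 = 5%.
The labor force growth = (2654.1 − 2700) / 2700 = -1.7%.
Labor's share = 1 − 0.26 = 0.74.
Physical capital: 0.26 × 5 = 1.3 pp.
The labor force: 0.74 × (-1.7) = -1.258 pp.
TFP growth = 1.5 − 0.042 = 1.458%.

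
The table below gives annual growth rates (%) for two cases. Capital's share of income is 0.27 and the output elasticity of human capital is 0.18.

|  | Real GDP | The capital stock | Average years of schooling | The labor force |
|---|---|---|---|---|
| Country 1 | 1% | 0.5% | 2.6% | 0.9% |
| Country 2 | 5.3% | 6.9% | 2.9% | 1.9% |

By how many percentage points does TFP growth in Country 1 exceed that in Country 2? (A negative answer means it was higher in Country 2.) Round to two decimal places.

Labor's share = 1 − 0.27 − 0.18 = 0.55.
Country 1: TFP = 1 − 0.135 − 0.468 − 0.495 = -0.098%.
Country 2: TFP = 5.3 − 1.863 − 0.522 − 1.045 = 1.87%.
Difference = -0.098 − (1.87) = -1.968 pp.

-1.97 percentage points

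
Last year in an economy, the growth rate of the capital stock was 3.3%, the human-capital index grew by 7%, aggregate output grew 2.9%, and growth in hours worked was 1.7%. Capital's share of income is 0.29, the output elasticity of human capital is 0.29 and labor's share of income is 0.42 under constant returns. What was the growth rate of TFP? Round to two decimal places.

Labor's share = 1 − 0.29 − 0.29 = 0.42.
The capital stock: 0.29 × 3.3 = 0.957 pp.
The human-capital index: 0.29 × 7 = 2.03 pp.
Hours worked: 0.42 × 1.7 = 0.714 pp.
TFP growth = 2.9 − 3.701 = -0.801%.

-0.80%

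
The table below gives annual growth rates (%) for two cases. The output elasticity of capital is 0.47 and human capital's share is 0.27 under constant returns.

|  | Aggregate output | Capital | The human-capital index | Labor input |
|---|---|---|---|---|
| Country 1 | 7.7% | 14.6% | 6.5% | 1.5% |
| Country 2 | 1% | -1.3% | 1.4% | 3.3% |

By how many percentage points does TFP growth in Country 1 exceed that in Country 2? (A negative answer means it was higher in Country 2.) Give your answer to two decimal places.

Labor's share = 1 − 0.47 − 0.27 = 0.26.
Country 1: TFP = 7.7 − 6.862 − 1.755 − 0.39 = -1.307%.
Country 2: TFP = 1 + 0.611 − 0.378 − 0.858 = 0.375%.
Difference = -1.307 − (0.375) = -1.682 pp.

-1.68 percentage points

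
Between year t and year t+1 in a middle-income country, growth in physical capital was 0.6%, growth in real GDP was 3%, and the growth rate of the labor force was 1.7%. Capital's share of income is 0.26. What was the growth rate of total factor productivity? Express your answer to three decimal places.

Labor's share = 1 − 0.26 = 0.74.
Physical capital: 0.26 × 0.6 = 0.156 pp.
The labor force: 0.74 × 1.7 = 1.258 pp.
TFP growth = 3 − 1.414 = 1.586%.

1.586%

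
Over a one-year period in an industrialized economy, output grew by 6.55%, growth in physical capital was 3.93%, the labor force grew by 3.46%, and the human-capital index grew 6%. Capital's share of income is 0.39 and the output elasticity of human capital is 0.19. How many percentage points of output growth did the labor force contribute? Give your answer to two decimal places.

1.45 percentage points

Labor's share = 1 − 0.39 − 0.19 = 0.42.
Contribution = share × growth = 0.42 × 3.46 = 1.4532 pp.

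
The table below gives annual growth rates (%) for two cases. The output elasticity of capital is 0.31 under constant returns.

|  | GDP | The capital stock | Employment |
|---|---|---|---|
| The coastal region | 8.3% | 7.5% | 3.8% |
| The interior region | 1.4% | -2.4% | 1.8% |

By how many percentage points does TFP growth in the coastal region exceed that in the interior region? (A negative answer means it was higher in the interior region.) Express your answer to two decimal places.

Labor's share = 1 − 0.31 = 0.69.
The coastal region: TFP = 8.3 − 2.325 − 2.622 = 3.353%.
The interior region: TFP = 1.4 + 0.744 − 1.242 = 0.902%.
Difference = 3.353 − (0.902) = 2.451 pp.

2.45 percentage points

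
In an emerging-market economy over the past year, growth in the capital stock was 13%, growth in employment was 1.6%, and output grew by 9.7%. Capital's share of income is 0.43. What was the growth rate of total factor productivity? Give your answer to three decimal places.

Labor's share = 1 − 0.43 = 0.57.
The capital stock: 0.43 × 13 = 5.59 pp.
Employment: 0.57 × 1.6 = 0.912 pp.
TFP growth = 9.7 − 6.502 = 3.198%.

3.198%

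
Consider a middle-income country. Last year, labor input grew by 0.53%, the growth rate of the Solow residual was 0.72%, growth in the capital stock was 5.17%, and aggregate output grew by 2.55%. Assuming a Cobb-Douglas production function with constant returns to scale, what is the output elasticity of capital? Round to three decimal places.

gY = gA + α·gK + (1−α)·gL, so gY − gA − gL = α(gK − gL).
2.55 − 0.72 − 0.53 = α × (5.17 − 0.53).
1.3 = 4.64 α, so α = 0.28017.

α = 0.280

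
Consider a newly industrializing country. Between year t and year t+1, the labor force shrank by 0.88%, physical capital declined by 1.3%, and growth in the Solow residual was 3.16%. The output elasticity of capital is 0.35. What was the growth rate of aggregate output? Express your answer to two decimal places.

Labor's share = 1 − 0.35 = 0.65.
Physical capital: 0.35 × (-1.3) = -0.455 pp.
The labor force: 0.65 × (-0.88) = -0.572 pp.
Output growth = 3.16 + (-1.027) = 2.133%.

Aggregate output grew 2.13%.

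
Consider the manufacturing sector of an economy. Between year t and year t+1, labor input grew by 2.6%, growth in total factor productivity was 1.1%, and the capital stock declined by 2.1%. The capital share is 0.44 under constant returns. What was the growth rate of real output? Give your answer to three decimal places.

1.632%

Labor's share = 1 − 0.44 = 0.56.
The capital stock: 0.44 × (-2.1) = -0.924 pp.
Labor input: 0.56 × 2.6 = 1.456 pp.
Output growth = 1.1 + 0.532 = 1.632%.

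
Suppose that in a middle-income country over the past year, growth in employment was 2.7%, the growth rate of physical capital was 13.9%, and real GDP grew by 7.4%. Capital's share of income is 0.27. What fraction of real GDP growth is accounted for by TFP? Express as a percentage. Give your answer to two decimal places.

Labor's share = 1 − 0.27 = 0.73.
Physical capital: 0.27 × 13.9 = 3.753 pp.
Employment: 0.73 × 2.7 = 1.971 pp.
TFP growth = 7.4 − 5.724 = 1.676%.
TFP share of growth = 1.676 / 7.4 × 100 = 22.6486%.

TFP accounted for 22.65% of growth.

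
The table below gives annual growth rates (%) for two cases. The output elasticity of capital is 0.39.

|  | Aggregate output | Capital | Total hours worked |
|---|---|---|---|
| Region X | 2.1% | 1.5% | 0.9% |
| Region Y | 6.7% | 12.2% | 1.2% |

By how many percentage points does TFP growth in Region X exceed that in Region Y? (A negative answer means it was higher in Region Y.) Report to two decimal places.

Labor's share = 1 − 0.39 = 0.61.
Region X: TFP = 2.1 − 0.585 − 0.549 = 0.966%.
Region Y: TFP = 6.7 − 4.758 − 0.732 = 1.21%.
Difference = 0.966 − (1.21) = -0.244 pp.

-0.24 percentage points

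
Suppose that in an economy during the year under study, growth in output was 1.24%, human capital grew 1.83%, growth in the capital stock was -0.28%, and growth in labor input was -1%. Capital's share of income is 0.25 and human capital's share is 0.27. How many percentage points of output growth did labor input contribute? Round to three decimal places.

Labor's share = 1 − 0.25 − 0.27 = 0.48.
Contribution = share × growth = 0.48 × (-1) = -0.48 pp.

-0.480 percentage points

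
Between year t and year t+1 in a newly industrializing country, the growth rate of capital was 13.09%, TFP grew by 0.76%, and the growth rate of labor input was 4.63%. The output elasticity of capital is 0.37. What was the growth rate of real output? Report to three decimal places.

Labor's share = 1 − 0.37 = 0.63.
Capital: 0.37 × 13.09 = 4.8433 pp.
Labor input: 0.63 × 4.63 = 2.9169 pp.
Output growth = 0.76 + 7.7602 = 8.5202%.

Real output growth was 8.520%.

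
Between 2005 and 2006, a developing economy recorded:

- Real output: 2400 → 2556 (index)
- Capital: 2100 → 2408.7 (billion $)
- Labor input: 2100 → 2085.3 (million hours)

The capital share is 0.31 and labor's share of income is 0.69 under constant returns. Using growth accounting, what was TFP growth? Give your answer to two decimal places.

TFP grew 2.43%.

Real output growth = (2556 − 2400) / 2400 = 6.5%.
Capital growth = (2408.7 − 2100) / 2100 = 14.7%.
Labor input growth = (2085.3 − 2100) / 2100 = -0.7%.
Labor's share = 1 − 0.31 = 0.69.
Capital: 0.31 × 14.7 = 4.557 pp.
Labor input: 0.69 × (-0.7) = -0.483 pp.
TFP growth = 6.5 − 4.074 = 2.426%.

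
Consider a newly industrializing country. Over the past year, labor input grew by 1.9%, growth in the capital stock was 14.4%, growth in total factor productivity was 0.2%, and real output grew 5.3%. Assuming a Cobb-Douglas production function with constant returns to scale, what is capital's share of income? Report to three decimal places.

Capital's share of income is 0.256.

gY = gA + α·gK + (1−α)·gL, so gY − gA − gL = α(gK − gL).
5.3 − 0.2 − 1.9 = α × (14.4 − 1.9).
3.2 = 12.5 α, so α = 0.256.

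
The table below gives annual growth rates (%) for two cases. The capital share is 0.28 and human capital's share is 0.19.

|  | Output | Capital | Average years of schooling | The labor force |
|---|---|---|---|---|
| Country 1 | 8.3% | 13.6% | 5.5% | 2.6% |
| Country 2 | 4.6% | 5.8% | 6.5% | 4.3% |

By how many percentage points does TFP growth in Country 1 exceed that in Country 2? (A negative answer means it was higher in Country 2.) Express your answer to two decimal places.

Labor's share = 1 − 0.28 − 0.19 = 0.53.
Country 1: TFP = 8.3 − 3.808 − 1.045 − 1.378 = 2.069%.
Country 2: TFP = 4.6 − 1.624 − 1.235 − 2.279 = -0.538%.
Difference = 2.069 − (-0.538) = 2.607 pp.

2.61 percentage points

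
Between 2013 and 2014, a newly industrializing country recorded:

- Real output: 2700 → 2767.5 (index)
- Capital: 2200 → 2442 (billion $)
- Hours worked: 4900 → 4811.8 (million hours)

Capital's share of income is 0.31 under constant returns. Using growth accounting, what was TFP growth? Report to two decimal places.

0.33%

Real output growth = (2767.5 − 2700) / 2700 = 2.5%.
Capital growth = (2442 − 2200) / 2200 = 11%.
Hours worked growth = (4811.8 − 4900) / 4900 = -1.8%.
Labor's share = 1 − 0.31 = 0.69.
Capital: 0.31 × 11 = 3.41 pp.
Hours worked: 0.69 × (-1.8) = -1.242 pp.
TFP growth = 2.5 − 2.168 = 0.332%.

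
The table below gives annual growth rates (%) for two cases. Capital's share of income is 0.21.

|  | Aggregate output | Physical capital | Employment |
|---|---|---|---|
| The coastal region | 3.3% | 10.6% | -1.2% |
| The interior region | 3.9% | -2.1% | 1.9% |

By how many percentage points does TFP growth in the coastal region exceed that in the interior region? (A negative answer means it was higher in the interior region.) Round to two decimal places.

Labor's share = 1 − 0.21 = 0.79.
The coastal region: TFP = 3.3 − 2.226 + 0.948 = 2.022%.
The interior region: TFP = 3.9 + 0.441 − 1.501 = 2.84%.
Difference = 2.022 − (2.84) = -0.818 pp.

-0.82 percentage points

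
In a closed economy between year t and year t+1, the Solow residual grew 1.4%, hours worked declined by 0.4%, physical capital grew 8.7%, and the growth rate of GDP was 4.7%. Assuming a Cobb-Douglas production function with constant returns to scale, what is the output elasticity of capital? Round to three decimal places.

The output elasticity of capital is 0.407.

gY = gA + α·gK + (1−α)·gL, so gY − gA − gL = α(gK − gL).
4.7 − 1.4 + 0.4 = α × (8.7 − (-0.4)).
3.7 = 9.1 α, so α = 0.40659.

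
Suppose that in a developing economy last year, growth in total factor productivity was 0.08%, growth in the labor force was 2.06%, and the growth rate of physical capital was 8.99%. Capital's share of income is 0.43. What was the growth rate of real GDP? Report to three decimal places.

Labor's share = 1 − 0.43 = 0.57.
Physical capital: 0.43 × 8.99 = 3.8657 pp.
The labor force: 0.57 × 2.06 = 1.1742 pp.
Output growth = 0.08 + 5.0399 = 5.1199%.

5.120%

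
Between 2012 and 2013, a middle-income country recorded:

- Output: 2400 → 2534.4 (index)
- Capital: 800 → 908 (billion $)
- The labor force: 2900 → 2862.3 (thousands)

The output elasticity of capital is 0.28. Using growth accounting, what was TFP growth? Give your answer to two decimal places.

Output growth = (2534.4 − 2400) / 2400 = 5.6%.
Capital growth = (908 − 800) / 800 = 13.5%.
The labor force growth = (2862.3 − 2900) / 2900 = -1.3%.
Labor's share = 1 − 0.28 = 0.72.
Capital: 0.28 × 13.5 = 3.78 pp.
The labor force: 0.72 × (-1.3) = -0.936 pp.
TFP growth = 5.6 − 2.844 = 2.756%.

2.76%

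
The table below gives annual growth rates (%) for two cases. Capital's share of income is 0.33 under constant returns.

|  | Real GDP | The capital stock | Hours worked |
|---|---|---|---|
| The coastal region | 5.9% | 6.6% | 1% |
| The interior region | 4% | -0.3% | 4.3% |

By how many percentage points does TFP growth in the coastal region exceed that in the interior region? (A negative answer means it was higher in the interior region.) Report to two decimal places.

Labor's share = 1 − 0.33 = 0.67.
The coastal region: TFP = 5.9 − 2.178 − 0.67 = 3.052%.
The interior region: TFP = 4 + 0.099 − 2.881 = 1.218%.
Difference = 3.052 − (1.218) = 1.834 pp.

1.83 percentage points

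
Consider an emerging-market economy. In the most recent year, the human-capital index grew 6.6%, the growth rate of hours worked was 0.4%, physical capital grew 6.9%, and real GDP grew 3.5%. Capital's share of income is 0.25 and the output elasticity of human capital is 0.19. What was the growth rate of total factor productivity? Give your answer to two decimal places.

Labor's share = 1 − 0.25 − 0.19 = 0.56.
Physical capital: 0.25 × 6.9 = 1.725 pp.
The human-capital index: 0.19 × 6.6 = 1.254 pp.
Hours worked: 0.56 × 0.4 = 0.224 pp.
TFP growth = 3.5 − 3.203 = 0.297%.

0.30%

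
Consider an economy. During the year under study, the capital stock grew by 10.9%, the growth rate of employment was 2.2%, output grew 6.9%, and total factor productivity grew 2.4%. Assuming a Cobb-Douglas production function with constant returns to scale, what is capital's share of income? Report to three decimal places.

gY = gA + α·gK + (1−α)·gL, so gY − gA − gL = α(gK − gL).
6.9 − 2.4 − 2.2 = α × (10.9 − 2.2).
2.3 = 8.7 α, so α = 0.26437.

0.264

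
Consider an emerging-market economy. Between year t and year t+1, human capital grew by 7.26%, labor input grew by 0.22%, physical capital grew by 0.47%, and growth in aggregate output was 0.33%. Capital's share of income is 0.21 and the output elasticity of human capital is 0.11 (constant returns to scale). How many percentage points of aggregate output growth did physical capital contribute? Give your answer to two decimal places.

0.10

Contribution = share × growth = 0.21 × 0.47 = 0.0987 pp.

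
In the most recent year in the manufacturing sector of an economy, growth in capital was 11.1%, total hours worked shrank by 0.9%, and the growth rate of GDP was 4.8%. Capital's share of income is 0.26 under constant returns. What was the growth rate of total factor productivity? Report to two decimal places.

Labor's share = 1 − 0.26 = 0.74.
Capital: 0.26 × 11.1 = 2.886 pp.
Total hours worked: 0.74 × (-0.9) = -0.666 pp.
TFP growth = 4.8 − 2.22 = 2.58%.

Total factor productivity grew 2.58%.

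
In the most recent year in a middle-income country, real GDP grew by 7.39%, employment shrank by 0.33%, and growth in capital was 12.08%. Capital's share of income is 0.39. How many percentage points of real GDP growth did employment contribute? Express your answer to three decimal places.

-0.201 pp

Labor's share = 1 − 0.39 = 0.61.
Contribution = share × growth = 0.61 × (-0.33) = -0.2013 pp.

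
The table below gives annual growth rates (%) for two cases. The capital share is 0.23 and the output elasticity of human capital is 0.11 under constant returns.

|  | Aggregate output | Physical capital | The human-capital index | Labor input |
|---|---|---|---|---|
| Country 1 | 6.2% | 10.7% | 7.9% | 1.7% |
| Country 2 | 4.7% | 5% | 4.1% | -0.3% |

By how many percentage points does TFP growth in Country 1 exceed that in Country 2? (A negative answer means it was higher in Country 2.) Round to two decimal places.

-1.55 percentage points

Labor's share = 1 − 0.23 − 0.11 = 0.66.
Country 1: TFP = 6.2 − 2.461 − 0.869 − 1.122 = 1.748%.
Country 2: TFP = 4.7 − 1.15 − 0.451 + 0.198 = 3.297%.
Difference = 1.748 − (3.297) = -1.549 pp.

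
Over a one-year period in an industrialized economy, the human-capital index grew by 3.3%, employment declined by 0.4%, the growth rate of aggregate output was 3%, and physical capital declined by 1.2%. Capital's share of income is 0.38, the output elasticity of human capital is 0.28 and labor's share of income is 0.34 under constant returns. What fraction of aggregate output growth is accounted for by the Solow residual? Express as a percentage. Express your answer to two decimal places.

The Solow residual accounted for 88.93% of growth.

Labor's share = 1 − 0.38 − 0.28 = 0.34.
Physical capital: 0.38 × (-1.2) = -0.456 pp.
The human-capital index: 0.28 × 3.3 = 0.924 pp.
Employment: 0.34 × (-0.4) = -0.136 pp.
TFP growth = 3 − 0.332 = 2.668%.
TFP share of growth = 2.668 / 3 × 100 = 88.9333%.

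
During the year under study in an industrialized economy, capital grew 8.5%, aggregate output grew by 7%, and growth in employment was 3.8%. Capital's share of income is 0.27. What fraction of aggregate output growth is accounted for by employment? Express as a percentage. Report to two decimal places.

Labor's share = 1 − 0.27 = 0.73.
Employment contributed 0.73 × 3.8 = 2.774 pp.
Share of growth = 2.774 / 7 × 100 = 39.6286%.

39.63%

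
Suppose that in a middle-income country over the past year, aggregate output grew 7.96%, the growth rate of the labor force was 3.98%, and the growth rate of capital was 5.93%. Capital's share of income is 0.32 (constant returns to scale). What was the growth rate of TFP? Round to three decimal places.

3.356%

Labor's share = 1 − 0.32 = 0.68.
Capital: 0.32 × 5.93 = 1.8976 pp.
The labor force: 0.68 × 3.98 = 2.7064 pp.
TFP growth = 7.96 − 4.604 = 3.356%.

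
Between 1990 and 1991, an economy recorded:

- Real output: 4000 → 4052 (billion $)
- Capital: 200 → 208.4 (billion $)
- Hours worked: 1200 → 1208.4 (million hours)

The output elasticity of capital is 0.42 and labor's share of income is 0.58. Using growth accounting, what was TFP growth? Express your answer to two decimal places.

-0.87%

Real output growth = (4052 − 4000) / 4000 = 1.3%.
Capital growth = (208.4 − 200) / 200 = 4.2%.
Hours worked growth = (1208.4 − 1200) / 1200 = 0.7%.
Labor's share = 1 − 0.42 = 0.58.
Capital: 0.42 × 4.2 = 1.764 pp.
Hours worked: 0.58 × 0.7 = 0.406 pp.
TFP growth = 1.3 − 2.17 = -0.87%.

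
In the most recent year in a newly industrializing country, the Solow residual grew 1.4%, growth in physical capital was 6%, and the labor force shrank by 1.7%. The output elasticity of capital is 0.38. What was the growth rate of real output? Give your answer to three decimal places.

Labor's share = 1 − 0.38 = 0.62.
Physical capital: 0.38 × 6 = 2.28 pp.
The labor force: 0.62 × (-1.7) = -1.054 pp.
Output growth = 1.4 + 1.226 = 2.626%.

Real output grew 2.626%.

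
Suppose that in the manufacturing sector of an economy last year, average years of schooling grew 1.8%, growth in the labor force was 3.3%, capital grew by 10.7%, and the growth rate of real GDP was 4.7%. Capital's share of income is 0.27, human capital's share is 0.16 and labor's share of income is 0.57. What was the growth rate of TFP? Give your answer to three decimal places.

Labor's share = 1 − 0.27 − 0.16 = 0.57.
Capital: 0.27 × 10.7 = 2.889 pp.
Average years of schooling: 0.16 × 1.8 = 0.288 pp.
The labor force: 0.57 × 3.3 = 1.881 pp.
TFP growth = 4.7 − 5.058 = -0.358%.

-0.358%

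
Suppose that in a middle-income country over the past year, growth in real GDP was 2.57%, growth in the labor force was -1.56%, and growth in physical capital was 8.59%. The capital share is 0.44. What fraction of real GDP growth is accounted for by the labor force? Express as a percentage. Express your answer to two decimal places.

Labor's share = 1 − 0.44 = 0.56.
The labor force contributed 0.56 × (-1.56) = -0.8736 pp.
Share of growth = -0.8736 / 2.57 × 100 = -33.9922%.

The labor force accounted for -33.99% of growth.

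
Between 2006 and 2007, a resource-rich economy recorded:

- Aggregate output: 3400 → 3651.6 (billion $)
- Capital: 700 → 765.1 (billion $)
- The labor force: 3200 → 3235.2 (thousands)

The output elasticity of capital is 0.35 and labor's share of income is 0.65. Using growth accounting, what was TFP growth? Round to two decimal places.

3.43%

Aggregate output growth = (3651.6 − 3400) / 3400 = 7.4%.
Capital growth = (765.1 − 700) / 700 = 9.3%.
The labor force growth = (3235.2 − 3200) / 3200 = 1.1%.
Labor's share = 1 − 0.35 = 0.65.
Capital: 0.35 × 9.3 = 3.255 pp.
The labor force: 0.65 × 1.1 = 0.715 pp.
TFP growth = 7.4 − 3.97 = 3.43%.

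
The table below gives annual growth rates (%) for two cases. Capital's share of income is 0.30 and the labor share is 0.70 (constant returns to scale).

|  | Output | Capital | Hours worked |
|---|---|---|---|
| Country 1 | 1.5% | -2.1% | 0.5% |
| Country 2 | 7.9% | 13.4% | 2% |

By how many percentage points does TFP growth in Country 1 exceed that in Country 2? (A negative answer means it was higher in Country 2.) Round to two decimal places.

Labor's share = 1 − 0.3 = 0.7.
Country 1: TFP = 1.5 + 0.63 − 0.35 = 1.78%.
Country 2: TFP = 7.9 − 4.02 − 1.4 = 2.48%.
Difference = 1.78 − (2.48) = -0.7 pp.

-0.70 percentage points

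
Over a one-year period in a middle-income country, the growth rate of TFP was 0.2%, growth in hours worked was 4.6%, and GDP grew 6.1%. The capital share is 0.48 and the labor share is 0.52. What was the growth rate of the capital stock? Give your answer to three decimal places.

Labor's share = 1 − 0.48 = 0.52.
gY = gA + 0.52×4.6 + 0.48×g.
0.48×g = 6.1 − 0.2 − 2.392 = 3.508.
g = 3.508 / 0.48 = 7.30833%.

7.308%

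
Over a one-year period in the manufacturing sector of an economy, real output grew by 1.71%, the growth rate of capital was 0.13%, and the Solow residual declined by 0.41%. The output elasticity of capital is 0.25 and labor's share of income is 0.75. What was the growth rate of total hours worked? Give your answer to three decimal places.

Total hours worked grew 2.783%.

Labor's share = 1 − 0.25 = 0.75.
gY = gA + 0.25×0.13 + 0.75×g.
0.75×g = 1.71 + 0.41 − 0.0325 = 2.0875.
g = 2.0875 / 0.75 = 2.78333%.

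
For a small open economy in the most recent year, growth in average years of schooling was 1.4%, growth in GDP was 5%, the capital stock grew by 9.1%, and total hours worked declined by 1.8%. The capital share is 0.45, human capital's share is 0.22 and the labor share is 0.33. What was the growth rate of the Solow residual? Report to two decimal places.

The Solow residual grew 1.19%.

Labor's share = 1 − 0.45 − 0.22 = 0.33.
The capital stock: 0.45 × 9.1 = 4.095 pp.
Average years of schooling: 0.22 × 1.4 = 0.308 pp.
Total hours worked: 0.33 × (-1.8) = -0.594 pp.
TFP growth = 5 − 3.809 = 1.191%.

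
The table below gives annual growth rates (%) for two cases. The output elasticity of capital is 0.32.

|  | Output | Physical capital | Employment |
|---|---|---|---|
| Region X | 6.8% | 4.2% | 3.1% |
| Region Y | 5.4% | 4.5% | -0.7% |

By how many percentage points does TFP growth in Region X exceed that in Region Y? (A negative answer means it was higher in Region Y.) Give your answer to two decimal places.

Labor's share = 1 − 0.32 = 0.68.
Region X: TFP = 6.8 − 1.344 − 2.108 = 3.348%.
Region Y: TFP = 5.4 − 1.44 + 0.476 = 4.436%.
Difference = 3.348 − (4.436) = -1.088 pp.

-1.09 percentage points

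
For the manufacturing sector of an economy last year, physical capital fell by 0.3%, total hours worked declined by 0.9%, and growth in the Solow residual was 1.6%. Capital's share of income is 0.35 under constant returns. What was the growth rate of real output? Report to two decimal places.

Labor's share = 1 − 0.35 = 0.65.
Physical capital: 0.35 × (-0.3) = -0.105 pp.
Total hours worked: 0.65 × (-0.9) = -0.585 pp.
Output growth = 1.6 + (-0.69) = 0.91%.

0.91%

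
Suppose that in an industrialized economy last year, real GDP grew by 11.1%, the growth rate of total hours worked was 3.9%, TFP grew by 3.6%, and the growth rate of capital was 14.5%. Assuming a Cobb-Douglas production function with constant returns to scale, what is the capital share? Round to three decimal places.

α = 0.340

gY = gA + α·gK + (1−α)·gL, so gY − gA − gL = α(gK − gL).
11.1 − 3.6 − 3.9 = α × (14.5 − 3.9).
3.6 = 10.6 α, so α = 0.33962.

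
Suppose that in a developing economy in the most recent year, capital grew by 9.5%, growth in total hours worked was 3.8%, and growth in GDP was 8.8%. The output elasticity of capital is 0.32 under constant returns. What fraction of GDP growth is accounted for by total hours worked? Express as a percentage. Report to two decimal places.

29.36%

Labor's share = 1 − 0.32 = 0.68.
Total hours worked contributed 0.68 × 3.8 = 2.584 pp.
Share of growth = 2.584 / 8.8 × 100 = 29.3636%.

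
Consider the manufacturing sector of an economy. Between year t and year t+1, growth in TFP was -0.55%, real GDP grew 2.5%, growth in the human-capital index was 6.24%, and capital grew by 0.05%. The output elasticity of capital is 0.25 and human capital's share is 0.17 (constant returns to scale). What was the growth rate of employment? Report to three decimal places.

Employment growth was 3.408%.

Labor's share = 1 − 0.25 − 0.17 = 0.58.
gY = gA + 0.25×0.05 + 0.17×6.24 + 0.58×g.
0.58×g = 2.5 + 0.55 − 1.0733 = 1.9767.
g = 1.9767 / 0.58 = 3.4081%.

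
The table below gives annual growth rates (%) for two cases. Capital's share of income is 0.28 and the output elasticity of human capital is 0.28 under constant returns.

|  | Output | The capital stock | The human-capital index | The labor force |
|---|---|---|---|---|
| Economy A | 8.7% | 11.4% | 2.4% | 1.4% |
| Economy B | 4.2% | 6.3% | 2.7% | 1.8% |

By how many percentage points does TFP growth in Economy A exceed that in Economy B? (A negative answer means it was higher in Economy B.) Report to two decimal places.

3.33 percentage points

Labor's share = 1 − 0.28 − 0.28 = 0.44.
Economy A: TFP = 8.7 − 3.192 − 0.672 − 0.616 = 4.22%.
Economy B: TFP = 4.2 − 1.764 − 0.756 − 0.792 = 0.888%.
Difference = 4.22 − (0.888) = 3.332 pp.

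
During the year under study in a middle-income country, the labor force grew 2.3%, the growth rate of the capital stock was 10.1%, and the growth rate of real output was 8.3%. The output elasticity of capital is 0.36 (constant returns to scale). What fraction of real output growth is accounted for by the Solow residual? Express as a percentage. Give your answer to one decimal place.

Labor's share = 1 − 0.36 = 0.64.
The capital stock: 0.36 × 10.1 = 3.636 pp.
The labor force: 0.64 × 2.3 = 1.472 pp.
TFP growth = 8.3 − 5.108 = 3.192%.
TFP share of growth = 3.192 / 8.3 × 100 = 38.458%.

The Solow residual accounted for 38.5% of growth.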